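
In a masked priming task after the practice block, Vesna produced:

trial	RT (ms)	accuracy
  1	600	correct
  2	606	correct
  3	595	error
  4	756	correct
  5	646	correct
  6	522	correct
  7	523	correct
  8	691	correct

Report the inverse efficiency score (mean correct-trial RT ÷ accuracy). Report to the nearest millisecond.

Correct trials (n=7): 600, 606, 756, 646, 522, 523, 691
Mean correct RT = 4344/7 = 620.5714 ms
Proportion correct = 7/8
IES = 620.5714 / (7/8) = 709.224 ms

709 ms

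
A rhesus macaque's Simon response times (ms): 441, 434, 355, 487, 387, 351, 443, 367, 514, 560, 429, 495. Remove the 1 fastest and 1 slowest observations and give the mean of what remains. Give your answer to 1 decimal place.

Sorted: 351, 355, 367, 387, 429, 434, 441, 443, 487, 495, 514, 560
Drop lowest 1 (351) and highest 1 (560)
Remaining (n=10): Σ = 4352, mean = 4352/10 = 435.200

435.2 ms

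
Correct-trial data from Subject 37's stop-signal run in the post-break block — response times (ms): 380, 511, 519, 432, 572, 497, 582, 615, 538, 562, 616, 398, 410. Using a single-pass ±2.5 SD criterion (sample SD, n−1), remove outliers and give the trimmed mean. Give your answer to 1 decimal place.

n = 13, ΣRT = 6632, M = 510.154
Σ(x−M)² = 80555.69; s = √(80555.69/12) = 81.933
Cutoffs: 510.154 ± 2.5·81.933 → [305.3, 715.0]
No RTs fall outside the cutoffs; all 13 retained. Mean = 6632/13 = 510.154

510.2 ms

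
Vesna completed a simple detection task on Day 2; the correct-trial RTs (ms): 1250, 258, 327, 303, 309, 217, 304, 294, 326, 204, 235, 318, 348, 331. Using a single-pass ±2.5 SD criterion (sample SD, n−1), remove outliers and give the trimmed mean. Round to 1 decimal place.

n = 14, ΣRT = 5024, M = 358.857
Σ(x−M)² = 881231.71; s = √(881231.71/13) = 260.359
Cutoffs: 358.857 ± 2.5·260.359 → [-292.0, 1009.8]
Outside: 1250 → excluded.
Retained (n=13): Σ = 3774, mean = 3774/13 = 290.308

290.3 ms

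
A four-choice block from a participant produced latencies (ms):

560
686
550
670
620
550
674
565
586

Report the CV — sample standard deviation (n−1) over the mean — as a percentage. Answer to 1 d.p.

9.4%

n = 9, Σ = 5461, M = 606.7778
Σ(x−M)² = 25779.556; s = √(25779.556/8) = 56.7666
CV = 56.7666 / 606.7778 = 0.09355 = 9.355%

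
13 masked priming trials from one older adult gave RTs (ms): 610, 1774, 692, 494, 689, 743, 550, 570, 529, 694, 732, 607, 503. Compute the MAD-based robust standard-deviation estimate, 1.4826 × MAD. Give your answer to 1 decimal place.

Sorted: 494, 503, 529, 550, 570, 607, 610, 689, 692, 694, 732, 743, 1774 → median = 610
|x − 610| sorted: 0, 3, 40, 60, 79, 81, 82, 84, 107, 116, 122, 133, 1164 → MAD = 82
Robust SD ≈ 1.4826 × 82 = 121.573

121.6 ms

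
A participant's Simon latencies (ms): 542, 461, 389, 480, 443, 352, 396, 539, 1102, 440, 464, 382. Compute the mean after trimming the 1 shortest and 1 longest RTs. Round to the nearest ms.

Sorted: 352, 382, 389, 396, 440, 443, 461, 464, 480, 539, 542, 1102
Drop lowest 1 (352) and highest 1 (1102)
Remaining (n=10): Σ = 4536, mean = 4536/10 = 453.600

454 ms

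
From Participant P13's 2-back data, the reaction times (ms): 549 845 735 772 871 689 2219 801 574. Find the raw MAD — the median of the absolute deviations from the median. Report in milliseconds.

Sorted: 549, 574, 689, 735, 772, 801, 845, 871, 2219 → median = 772
|x − 772|: 223, 73, 37, 0, 99, 83, 1447, 29, 198
Sorted deviations: 0, 29, 37, 73, 83, 99, 198, 223, 1447 → MAD = 83

83 ms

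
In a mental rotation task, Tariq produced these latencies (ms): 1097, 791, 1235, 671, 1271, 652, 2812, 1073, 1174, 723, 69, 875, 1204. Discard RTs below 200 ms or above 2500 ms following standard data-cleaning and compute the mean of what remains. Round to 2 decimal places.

Excluded: 69, 2812
Retained (n=11): Σ = 10766
Mean = 10766/11 = 978.7273

978.73 ms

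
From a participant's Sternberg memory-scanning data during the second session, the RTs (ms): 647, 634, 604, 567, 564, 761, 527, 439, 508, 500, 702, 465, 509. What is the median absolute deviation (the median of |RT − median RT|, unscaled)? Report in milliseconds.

Sorted: 439, 465, 500, 508, 509, 527, 564, 567, 604, 634, 647, 702, 761 → median = 564
|x − 564|: 83, 70, 40, 3, 0, 197, 37, 125, 56, 64, 138, 99, 55
Sorted deviations: 0, 3, 37, 40, 55, 56, 64, 70, 83, 99, 125, 138, 197 → MAD = 64

64 ms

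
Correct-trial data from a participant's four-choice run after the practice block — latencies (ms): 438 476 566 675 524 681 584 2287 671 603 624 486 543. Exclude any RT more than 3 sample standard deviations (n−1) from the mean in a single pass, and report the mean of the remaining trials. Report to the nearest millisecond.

573 ms

n = 13, ΣRT = 9158, M = 704.462
Σ(x−M)² = 2786975.23; s = √(2786975.23/12) = 481.921
Cutoffs: 704.462 ± 3·481.921 → [-741.3, 2150.2]
Outside: 2287 → excluded.
Retained (n=12): Σ = 6871, mean = 6871/12 = 572.583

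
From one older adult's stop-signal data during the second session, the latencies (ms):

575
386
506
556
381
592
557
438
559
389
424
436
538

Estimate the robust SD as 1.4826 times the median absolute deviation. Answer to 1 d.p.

102.3 ms

Sorted: 381, 386, 389, 424, 436, 438, 506, 538, 556, 557, 559, 575, 592 → median = 506
|x − 506| sorted: 0, 32, 50, 51, 53, 68, 69, 70, 82, 86, 117, 120, 125 → MAD = 69
Robust SD ≈ 1.4826 × 69 = 102.299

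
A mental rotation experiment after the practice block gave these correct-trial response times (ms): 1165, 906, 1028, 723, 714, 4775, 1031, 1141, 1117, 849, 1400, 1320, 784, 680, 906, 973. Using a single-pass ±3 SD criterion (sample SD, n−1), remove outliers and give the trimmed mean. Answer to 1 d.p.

n = 16, ΣRT = 19512, M = 1219.500
Σ(x−M)² = 14153464.00; s = √(14153464.00/15) = 971.372
Cutoffs: 1219.500 ± 3·971.372 → [-1694.6, 4133.6]
Outside: 4775 → excluded.
Retained (n=15): Σ = 14737, mean = 14737/15 = 982.467

982.5 ms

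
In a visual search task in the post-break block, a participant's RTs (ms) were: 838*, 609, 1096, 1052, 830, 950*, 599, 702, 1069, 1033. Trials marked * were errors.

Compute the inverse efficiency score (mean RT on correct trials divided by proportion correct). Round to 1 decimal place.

Correct trials (n=8): 609, 1096, 1052, 830, 599, 702, 1069, 1033
Mean correct RT = 6990/8 = 873.7500 ms
Proportion correct = 8/10
IES = 873.7500 / (8/10) = 1092.188 ms

1092.2 ms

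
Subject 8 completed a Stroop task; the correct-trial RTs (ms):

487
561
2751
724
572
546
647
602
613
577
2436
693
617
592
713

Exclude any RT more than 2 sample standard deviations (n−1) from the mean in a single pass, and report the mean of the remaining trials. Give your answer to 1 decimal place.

611.1 ms

n = 15, ΣRT = 13131, M = 875.400
Σ(x−M)² = 6918067.60; s = √(6918067.60/14) = 702.956
Cutoffs: 875.400 ± 2·702.956 → [-530.5, 2281.3]
Outside: 2436, 2751 → excluded.
Retained (n=13): Σ = 7944, mean = 7944/13 = 611.077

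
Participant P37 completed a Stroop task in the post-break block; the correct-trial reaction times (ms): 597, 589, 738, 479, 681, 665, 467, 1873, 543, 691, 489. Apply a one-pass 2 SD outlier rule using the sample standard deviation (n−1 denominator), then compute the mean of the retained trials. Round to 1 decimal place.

n = 11, ΣRT = 7812, M = 710.182
Σ(x−M)² = 1573129.64; s = √(1573129.64/10) = 396.627
Cutoffs: 710.182 ± 2·396.627 → [-83.1, 1503.4]
Outside: 1873 → excluded.
Retained (n=10): Σ = 5939, mean = 5939/10 = 593.900

593.9 ms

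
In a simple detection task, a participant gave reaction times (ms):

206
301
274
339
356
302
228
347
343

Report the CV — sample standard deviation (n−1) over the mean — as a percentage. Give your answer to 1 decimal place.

18.1%

n = 9, Σ = 2696, M = 299.5556
Σ(x−M)² = 23414.222; s = √(23414.222/8) = 54.0997
CV = 54.0997 / 299.5556 = 0.18060 = 18.060%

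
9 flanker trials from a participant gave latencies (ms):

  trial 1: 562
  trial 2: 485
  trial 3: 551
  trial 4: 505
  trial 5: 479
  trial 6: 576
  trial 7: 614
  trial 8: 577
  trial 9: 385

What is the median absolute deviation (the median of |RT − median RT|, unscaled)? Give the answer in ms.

Sorted: 385, 479, 485, 505, 551, 562, 576, 577, 614 → median = 551
|x − 551|: 11, 66, 0, 46, 72, 25, 63, 26, 166
Sorted deviations: 0, 11, 25, 26, 46, 63, 66, 72, 166 → MAD = 46

46 ms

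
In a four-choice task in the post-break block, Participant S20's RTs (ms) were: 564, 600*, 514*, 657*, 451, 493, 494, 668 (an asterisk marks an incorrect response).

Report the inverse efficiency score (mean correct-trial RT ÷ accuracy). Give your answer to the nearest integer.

854 ms

Correct trials (n=5): 564, 451, 493, 494, 668
Mean correct RT = 2670/5 = 534.0000 ms
Proportion correct = 5/8
IES = 534.0000 / (5/8) = 854.400 ms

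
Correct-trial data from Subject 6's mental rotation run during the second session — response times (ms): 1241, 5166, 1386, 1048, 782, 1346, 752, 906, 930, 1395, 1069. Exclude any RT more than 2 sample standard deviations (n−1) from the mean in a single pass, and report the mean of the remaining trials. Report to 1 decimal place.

1085.5 ms

n = 11, ΣRT = 16021, M = 1456.455
Σ(x−M)² = 15676344.73; s = √(15676344.73/10) = 1252.052
Cutoffs: 1456.455 ± 2·1252.052 → [-1047.6, 3960.6]
Outside: 5166 → excluded.
Retained (n=10): Σ = 10855, mean = 10855/10 = 1085.500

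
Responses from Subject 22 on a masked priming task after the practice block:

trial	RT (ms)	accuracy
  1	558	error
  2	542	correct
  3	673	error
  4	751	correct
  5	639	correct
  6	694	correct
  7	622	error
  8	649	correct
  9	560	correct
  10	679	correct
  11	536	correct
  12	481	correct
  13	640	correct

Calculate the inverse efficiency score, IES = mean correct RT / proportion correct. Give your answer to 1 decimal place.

Correct trials (n=10): 542, 751, 639, 694, 649, 560, 679, 536, 481, 640
Mean correct RT = 6171/10 = 617.1000 ms
Proportion correct = 10/13
IES = 617.1000 / (10/13) = 802.230 ms

802.2 ms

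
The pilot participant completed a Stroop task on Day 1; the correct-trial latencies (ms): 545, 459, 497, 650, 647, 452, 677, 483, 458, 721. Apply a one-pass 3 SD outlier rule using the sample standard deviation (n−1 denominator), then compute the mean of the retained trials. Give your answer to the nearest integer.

559 ms

n = 10, ΣRT = 5589, M = 558.900
Σ(x−M)² = 97658.90; s = √(97658.90/9) = 104.168
Cutoffs: 558.900 ± 3·104.168 → [246.4, 871.4]
No RTs fall outside the cutoffs; all 10 retained. Mean = 5589/10 = 558.900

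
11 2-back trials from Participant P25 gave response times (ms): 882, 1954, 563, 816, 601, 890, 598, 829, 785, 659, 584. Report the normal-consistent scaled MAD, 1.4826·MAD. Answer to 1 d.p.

Sorted: 563, 584, 598, 601, 659, 785, 816, 829, 882, 890, 1954 → median = 785
|x − 785| sorted: 0, 31, 44, 97, 105, 126, 184, 187, 201, 222, 1169 → MAD = 126
Robust SD ≈ 1.4826 × 126 = 186.808

186.8 ms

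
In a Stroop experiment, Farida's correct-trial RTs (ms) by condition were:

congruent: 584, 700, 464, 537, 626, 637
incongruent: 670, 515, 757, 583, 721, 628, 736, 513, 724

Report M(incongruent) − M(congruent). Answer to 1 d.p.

58.3 ms

M(congruent) = 3548/6 = 591.333
M(incongruent) = 5847/9 = 649.667
Difference = 649.667 − 591.333 = 58.333 ms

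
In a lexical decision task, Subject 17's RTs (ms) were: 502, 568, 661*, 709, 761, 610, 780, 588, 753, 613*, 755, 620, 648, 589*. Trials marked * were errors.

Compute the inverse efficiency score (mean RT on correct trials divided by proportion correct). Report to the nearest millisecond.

Correct trials (n=11): 502, 568, 709, 761, 610, 780, 588, 753, 755, 620, 648
Mean correct RT = 7294/11 = 663.0909 ms
Proportion correct = 11/14
IES = 663.0909 / (11/14) = 843.934 ms

844 ms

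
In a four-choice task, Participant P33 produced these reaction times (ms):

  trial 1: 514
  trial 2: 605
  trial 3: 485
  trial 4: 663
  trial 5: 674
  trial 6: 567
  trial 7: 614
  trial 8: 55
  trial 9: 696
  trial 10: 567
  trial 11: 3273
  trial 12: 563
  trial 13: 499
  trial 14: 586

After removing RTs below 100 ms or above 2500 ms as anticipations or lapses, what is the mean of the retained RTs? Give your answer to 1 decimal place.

Excluded: 55, 3273
Retained (n=12): Σ = 7033
Mean = 7033/12 = 586.0833

586.1 ms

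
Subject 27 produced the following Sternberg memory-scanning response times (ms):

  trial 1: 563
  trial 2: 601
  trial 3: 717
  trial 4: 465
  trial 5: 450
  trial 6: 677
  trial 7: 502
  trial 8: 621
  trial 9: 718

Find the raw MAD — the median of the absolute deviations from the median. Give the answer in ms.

Sorted: 450, 465, 502, 563, 601, 621, 677, 717, 718 → median = 601
|x − 601|: 38, 0, 116, 136, 151, 76, 99, 20, 117
Sorted deviations: 0, 20, 38, 76, 99, 116, 117, 136, 151 → MAD = 99

99 ms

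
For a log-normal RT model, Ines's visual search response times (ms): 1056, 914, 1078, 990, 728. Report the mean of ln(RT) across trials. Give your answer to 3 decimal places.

ln(RT): 6.9622, 6.8178, 6.9829, 6.8977, 6.5903
Σ ln(RT) = 34.2509
Mean = 34.2509/5 = 6.85019

6.850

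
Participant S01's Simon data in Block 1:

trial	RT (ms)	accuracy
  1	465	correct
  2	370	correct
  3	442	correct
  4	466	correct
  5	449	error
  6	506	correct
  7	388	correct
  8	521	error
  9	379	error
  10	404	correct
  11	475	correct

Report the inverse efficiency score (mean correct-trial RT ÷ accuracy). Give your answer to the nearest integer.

Correct trials (n=8): 465, 370, 442, 466, 506, 388, 404, 475
Mean correct RT = 3516/8 = 439.5000 ms
Proportion correct = 8/11
IES = 439.5000 / (8/11) = 604.312 ms

604 ms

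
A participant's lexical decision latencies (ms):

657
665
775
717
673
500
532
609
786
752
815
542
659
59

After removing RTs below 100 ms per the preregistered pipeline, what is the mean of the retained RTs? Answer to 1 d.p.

Excluded: 59
Retained (n=13): Σ = 8682
Mean = 8682/13 = 667.8462

667.8 ms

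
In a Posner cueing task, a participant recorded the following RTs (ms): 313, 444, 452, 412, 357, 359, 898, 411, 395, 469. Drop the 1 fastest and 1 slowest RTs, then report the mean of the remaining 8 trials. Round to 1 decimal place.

Sorted: 313, 357, 359, 395, 411, 412, 444, 452, 469, 898
Drop lowest 1 (313) and highest 1 (898)
Remaining (n=8): Σ = 3299, mean = 3299/8 = 412.375

412.4 ms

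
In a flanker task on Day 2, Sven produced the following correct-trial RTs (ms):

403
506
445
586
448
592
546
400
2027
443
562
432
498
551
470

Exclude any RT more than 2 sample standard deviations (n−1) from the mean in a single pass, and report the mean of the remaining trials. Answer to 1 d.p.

n = 15, ΣRT = 8909, M = 593.933
Σ(x−M)² = 2257748.93; s = √(2257748.93/14) = 401.582
Cutoffs: 593.933 ± 2·401.582 → [-209.2, 1397.1]
Outside: 2027 → excluded.
Retained (n=14): Σ = 6882, mean = 6882/14 = 491.571

491.6 ms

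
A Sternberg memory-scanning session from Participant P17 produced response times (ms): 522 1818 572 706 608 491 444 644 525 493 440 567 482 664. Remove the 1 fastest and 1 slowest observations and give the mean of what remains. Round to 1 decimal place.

Sorted: 440, 444, 482, 491, 493, 522, 525, 567, 572, 608, 644, 664, 706, 1818
Drop lowest 1 (440) and highest 1 (1818)
Remaining (n=12): Σ = 6718, mean = 6718/12 = 559.833

559.8 ms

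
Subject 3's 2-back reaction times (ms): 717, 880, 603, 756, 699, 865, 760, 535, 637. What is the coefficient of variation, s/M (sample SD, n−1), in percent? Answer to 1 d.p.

16.0%

n = 9, Σ = 6452, M = 716.8889
Σ(x−M)² = 104686.889; s = √(104686.889/8) = 114.3934
CV = 114.3934 / 716.8889 = 0.15957 = 15.957%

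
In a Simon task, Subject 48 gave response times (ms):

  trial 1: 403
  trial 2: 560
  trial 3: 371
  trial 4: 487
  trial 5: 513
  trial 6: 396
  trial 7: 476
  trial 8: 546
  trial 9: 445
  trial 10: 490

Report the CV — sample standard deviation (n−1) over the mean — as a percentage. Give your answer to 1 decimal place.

n = 10, Σ = 4687, M = 468.7000
Σ(x−M)² = 36824.100; s = √(36824.100/9) = 63.9654
CV = 63.9654 / 468.7000 = 0.13647 = 13.647%

13.6%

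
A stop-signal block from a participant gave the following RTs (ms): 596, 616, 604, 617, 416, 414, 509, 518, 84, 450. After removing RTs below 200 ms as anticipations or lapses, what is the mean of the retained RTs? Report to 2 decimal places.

Excluded: 84
Retained (n=9): Σ = 4740
Mean = 4740/9 = 526.6667

526.67 ms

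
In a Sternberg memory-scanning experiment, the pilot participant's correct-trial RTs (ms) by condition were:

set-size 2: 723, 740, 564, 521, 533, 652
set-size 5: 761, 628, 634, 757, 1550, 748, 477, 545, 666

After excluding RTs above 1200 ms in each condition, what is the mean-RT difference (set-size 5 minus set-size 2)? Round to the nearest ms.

30 ms

set-size 5: exclude 1550
M(set-size 2) = 3733/6 = 622.167
M(set-size 5) = 5216/8 = 652.000
Difference = 652.000 − 622.167 = 29.833 ms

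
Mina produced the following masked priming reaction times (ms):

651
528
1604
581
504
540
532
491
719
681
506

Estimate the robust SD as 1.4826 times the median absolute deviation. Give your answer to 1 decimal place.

Sorted: 491, 504, 506, 528, 532, 540, 581, 651, 681, 719, 1604 → median = 540
|x − 540| sorted: 0, 8, 12, 34, 36, 41, 49, 111, 141, 179, 1064 → MAD = 41
Robust SD ≈ 1.4826 × 41 = 60.787

60.8 ms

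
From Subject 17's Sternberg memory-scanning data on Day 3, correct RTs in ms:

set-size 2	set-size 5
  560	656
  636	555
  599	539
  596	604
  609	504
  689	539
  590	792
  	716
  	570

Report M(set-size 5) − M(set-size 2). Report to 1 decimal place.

-3.0 ms

M(set-size 2) = 4279/7 = 611.286
M(set-size 5) = 5475/9 = 608.333
Difference = 608.333 − 611.286 = -2.952 ms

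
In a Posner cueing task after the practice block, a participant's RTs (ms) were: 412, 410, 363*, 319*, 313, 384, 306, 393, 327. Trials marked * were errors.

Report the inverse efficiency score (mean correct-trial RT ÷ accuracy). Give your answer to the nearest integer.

Correct trials (n=7): 412, 410, 313, 384, 306, 393, 327
Mean correct RT = 2545/7 = 363.5714 ms
Proportion correct = 7/9
IES = 363.5714 / (7/9) = 467.449 ms

467 ms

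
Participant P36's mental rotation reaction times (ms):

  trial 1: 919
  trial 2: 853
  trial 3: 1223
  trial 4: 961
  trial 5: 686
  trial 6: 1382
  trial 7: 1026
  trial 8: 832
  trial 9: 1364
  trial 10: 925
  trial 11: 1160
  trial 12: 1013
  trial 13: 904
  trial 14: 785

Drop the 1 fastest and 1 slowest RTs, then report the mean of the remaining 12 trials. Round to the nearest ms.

Sorted: 686, 785, 832, 853, 904, 919, 925, 961, 1013, 1026, 1160, 1223, 1364, 1382
Drop lowest 1 (686) and highest 1 (1382)
Remaining (n=12): Σ = 11965, mean = 11965/12 = 997.083

997 ms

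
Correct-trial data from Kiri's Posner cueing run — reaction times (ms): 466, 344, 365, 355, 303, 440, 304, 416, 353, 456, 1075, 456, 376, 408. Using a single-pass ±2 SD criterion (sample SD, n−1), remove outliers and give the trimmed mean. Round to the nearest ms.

n = 14, ΣRT = 6117, M = 436.929
Σ(x−M)² = 476876.93; s = √(476876.93/13) = 191.528
Cutoffs: 436.929 ± 2·191.528 → [53.9, 820.0]
Outside: 1075 → excluded.
Retained (n=13): Σ = 5042, mean = 5042/13 = 387.846

388 ms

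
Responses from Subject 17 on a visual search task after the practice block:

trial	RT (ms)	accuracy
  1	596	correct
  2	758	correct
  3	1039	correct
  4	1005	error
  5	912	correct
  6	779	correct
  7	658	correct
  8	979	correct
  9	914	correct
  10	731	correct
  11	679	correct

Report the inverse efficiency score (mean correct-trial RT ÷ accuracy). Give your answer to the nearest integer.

Correct trials (n=10): 596, 758, 1039, 912, 779, 658, 979, 914, 731, 679
Mean correct RT = 8045/10 = 804.5000 ms
Proportion correct = 10/11
IES = 804.5000 / (10/11) = 884.950 ms

885 ms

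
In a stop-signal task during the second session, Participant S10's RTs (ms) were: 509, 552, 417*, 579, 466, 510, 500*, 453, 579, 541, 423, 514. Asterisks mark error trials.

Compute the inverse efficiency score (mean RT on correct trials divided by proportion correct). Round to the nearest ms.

Correct trials (n=10): 509, 552, 579, 466, 510, 453, 579, 541, 423, 514
Mean correct RT = 5126/10 = 512.6000 ms
Proportion correct = 10/12
IES = 512.6000 / (10/12) = 615.120 ms

615 ms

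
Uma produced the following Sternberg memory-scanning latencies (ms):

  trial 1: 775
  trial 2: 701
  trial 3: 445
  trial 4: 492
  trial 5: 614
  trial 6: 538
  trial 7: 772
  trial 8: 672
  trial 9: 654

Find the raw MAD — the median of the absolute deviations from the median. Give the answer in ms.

Sorted: 445, 492, 538, 614, 654, 672, 701, 772, 775 → median = 654
|x − 654|: 121, 47, 209, 162, 40, 116, 118, 18, 0
Sorted deviations: 0, 18, 40, 47, 116, 118, 121, 162, 209 → MAD = 116

116 ms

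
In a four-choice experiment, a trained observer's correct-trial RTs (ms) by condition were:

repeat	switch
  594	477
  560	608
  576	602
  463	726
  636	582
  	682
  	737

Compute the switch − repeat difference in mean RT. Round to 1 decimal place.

64.8 ms

M(repeat) = 2829/5 = 565.800
M(switch) = 4414/7 = 630.571
Difference = 630.571 − 565.800 = 64.771 ms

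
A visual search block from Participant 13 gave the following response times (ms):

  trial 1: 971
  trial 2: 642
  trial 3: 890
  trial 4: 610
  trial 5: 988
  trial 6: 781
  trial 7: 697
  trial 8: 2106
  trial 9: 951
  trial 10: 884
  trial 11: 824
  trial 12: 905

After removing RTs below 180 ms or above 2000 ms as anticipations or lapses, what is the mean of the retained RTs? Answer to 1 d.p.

831.2 ms

Excluded: 2106
Retained (n=11): Σ = 9143
Mean = 9143/11 = 831.1818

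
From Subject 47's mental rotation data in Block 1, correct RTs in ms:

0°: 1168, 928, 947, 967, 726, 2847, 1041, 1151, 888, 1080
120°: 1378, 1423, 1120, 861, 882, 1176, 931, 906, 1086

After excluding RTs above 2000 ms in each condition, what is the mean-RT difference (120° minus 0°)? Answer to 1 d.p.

0°: exclude 2847
M(0°) = 8896/9 = 988.444
M(120°) = 9763/9 = 1084.778
Difference = 1084.778 − 988.444 = 96.333 ms

96.3 ms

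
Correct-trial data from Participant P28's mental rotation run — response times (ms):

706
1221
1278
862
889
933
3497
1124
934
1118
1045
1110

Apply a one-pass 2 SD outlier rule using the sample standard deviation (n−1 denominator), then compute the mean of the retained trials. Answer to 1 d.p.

1020.0 ms

n = 12, ΣRT = 14717, M = 1226.417
Σ(x−M)² = 5916030.92; s = √(5916030.92/11) = 733.363
Cutoffs: 1226.417 ± 2·733.363 → [-240.3, 2693.1]
Outside: 3497 → excluded.
Retained (n=11): Σ = 11220, mean = 11220/11 = 1020.000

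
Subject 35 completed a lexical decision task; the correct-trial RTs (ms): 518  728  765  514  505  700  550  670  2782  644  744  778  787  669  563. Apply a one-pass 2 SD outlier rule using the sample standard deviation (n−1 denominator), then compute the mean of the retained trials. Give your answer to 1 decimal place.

n = 15, ΣRT = 11917, M = 794.467
Σ(x−M)² = 4373473.73; s = √(4373473.73/14) = 558.919
Cutoffs: 794.467 ± 2·558.919 → [-323.4, 1912.3]
Outside: 2782 → excluded.
Retained (n=14): Σ = 9135, mean = 9135/14 = 652.500

652.5 ms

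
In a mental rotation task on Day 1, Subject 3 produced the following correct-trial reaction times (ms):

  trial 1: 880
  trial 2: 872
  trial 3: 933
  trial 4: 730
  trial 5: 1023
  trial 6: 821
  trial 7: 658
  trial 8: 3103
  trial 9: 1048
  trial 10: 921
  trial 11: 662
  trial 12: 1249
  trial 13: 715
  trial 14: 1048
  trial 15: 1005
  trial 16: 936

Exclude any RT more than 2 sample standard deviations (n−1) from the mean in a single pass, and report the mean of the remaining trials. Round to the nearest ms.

900 ms

n = 16, ΣRT = 16604, M = 1037.750
Σ(x−M)² = 4929955.00; s = √(4929955.00/15) = 573.292
Cutoffs: 1037.750 ± 2·573.292 → [-108.8, 2184.3]
Outside: 3103 → excluded.
Retained (n=15): Σ = 13501, mean = 13501/15 = 900.067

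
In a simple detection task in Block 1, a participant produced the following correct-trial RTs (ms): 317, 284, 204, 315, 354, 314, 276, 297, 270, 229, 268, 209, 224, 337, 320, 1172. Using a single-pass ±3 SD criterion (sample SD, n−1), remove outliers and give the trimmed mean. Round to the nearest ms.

n = 16, ΣRT = 5390, M = 336.875
Σ(x−M)² = 775101.75; s = √(775101.75/15) = 227.318
Cutoffs: 336.875 ± 3·227.318 → [-345.1, 1018.8]
Outside: 1172 → excluded.
Retained (n=15): Σ = 4218, mean = 4218/15 = 281.200

281 ms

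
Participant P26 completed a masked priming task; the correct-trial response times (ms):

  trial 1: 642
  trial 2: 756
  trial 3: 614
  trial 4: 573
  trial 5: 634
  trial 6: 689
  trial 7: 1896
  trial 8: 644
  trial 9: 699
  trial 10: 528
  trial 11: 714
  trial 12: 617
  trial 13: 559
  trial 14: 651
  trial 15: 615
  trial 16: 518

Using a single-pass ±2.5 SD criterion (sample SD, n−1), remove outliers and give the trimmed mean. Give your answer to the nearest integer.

n = 16, ΣRT = 11349, M = 709.312
Σ(x−M)² = 1565967.44; s = √(1565967.44/15) = 323.107
Cutoffs: 709.312 ± 2.5·323.107 → [-98.5, 1517.1]
Outside: 1896 → excluded.
Retained (n=15): Σ = 9453, mean = 9453/15 = 630.200

630 ms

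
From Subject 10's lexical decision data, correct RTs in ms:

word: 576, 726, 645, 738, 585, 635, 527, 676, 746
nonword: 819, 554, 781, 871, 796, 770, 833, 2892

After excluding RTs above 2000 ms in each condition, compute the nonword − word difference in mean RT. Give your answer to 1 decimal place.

124.4 ms

nonword: exclude 2892
M(word) = 5854/9 = 650.444
M(nonword) = 5424/7 = 774.857
Difference = 774.857 − 650.444 = 124.413 ms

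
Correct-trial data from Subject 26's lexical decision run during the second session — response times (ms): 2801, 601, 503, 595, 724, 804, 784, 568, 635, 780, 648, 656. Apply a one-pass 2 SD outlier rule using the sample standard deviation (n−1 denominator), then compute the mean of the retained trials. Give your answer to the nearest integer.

n = 12, ΣRT = 10099, M = 841.583
Σ(x−M)² = 4284422.92; s = √(4284422.92/11) = 624.094
Cutoffs: 841.583 ± 2·624.094 → [-406.6, 2089.8]
Outside: 2801 → excluded.
Retained (n=11): Σ = 7298, mean = 7298/11 = 663.455

663 ms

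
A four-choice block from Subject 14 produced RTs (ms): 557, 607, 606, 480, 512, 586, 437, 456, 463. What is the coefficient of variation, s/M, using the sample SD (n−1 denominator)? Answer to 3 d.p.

0.129

n = 9, Σ = 4704, M = 522.6667
Σ(x−M)² = 36524.000; s = √(36524.000/8) = 67.5685
CV = 67.5685 / 522.6667 = 0.12928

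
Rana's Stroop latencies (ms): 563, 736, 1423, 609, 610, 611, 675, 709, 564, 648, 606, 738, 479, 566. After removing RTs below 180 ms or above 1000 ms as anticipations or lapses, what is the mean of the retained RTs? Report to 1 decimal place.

Excluded: 1423
Retained (n=13): Σ = 8114
Mean = 8114/13 = 624.1538

624.2 ms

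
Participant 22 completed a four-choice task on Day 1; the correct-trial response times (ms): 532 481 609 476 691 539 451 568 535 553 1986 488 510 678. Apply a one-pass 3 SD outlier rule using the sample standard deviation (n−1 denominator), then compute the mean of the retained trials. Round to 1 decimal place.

547.0 ms

n = 14, ΣRT = 9097, M = 649.786
Σ(x−M)² = 1988926.36; s = √(1988926.36/13) = 391.145
Cutoffs: 649.786 ± 3·391.145 → [-523.6, 1823.2]
Outside: 1986 → excluded.
Retained (n=13): Σ = 7111, mean = 7111/13 = 547.000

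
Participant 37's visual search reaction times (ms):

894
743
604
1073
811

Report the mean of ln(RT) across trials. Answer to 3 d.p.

6.697

ln(RT): 6.7957, 6.6107, 6.4036, 6.9782, 6.6983
Σ ln(RT) = 33.4865
Mean = 33.4865/5 = 6.69729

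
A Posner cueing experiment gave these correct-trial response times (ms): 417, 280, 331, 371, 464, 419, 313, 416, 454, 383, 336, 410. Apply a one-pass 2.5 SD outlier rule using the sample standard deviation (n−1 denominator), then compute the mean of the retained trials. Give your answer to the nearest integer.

n = 12, ΣRT = 4594, M = 382.833
Σ(x−M)² = 36437.67; s = √(36437.67/11) = 57.554
Cutoffs: 382.833 ± 2.5·57.554 → [238.9, 526.7]
No RTs fall outside the cutoffs; all 12 retained. Mean = 4594/12 = 382.833

383 ms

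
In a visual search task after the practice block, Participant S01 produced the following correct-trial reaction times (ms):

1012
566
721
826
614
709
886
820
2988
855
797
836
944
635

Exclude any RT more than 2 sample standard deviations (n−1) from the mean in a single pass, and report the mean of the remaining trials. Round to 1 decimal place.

786.2 ms

n = 14, ΣRT = 13209, M = 943.500
Σ(x−M)² = 4708633.50; s = √(4708633.50/13) = 601.833
Cutoffs: 943.500 ± 2·601.833 → [-260.2, 2147.2]
Outside: 2988 → excluded.
Retained (n=13): Σ = 10221, mean = 10221/13 = 786.231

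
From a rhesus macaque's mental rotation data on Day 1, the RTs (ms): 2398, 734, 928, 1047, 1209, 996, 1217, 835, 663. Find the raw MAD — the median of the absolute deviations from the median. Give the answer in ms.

Sorted: 663, 734, 835, 928, 996, 1047, 1209, 1217, 2398 → median = 996
|x − 996|: 1402, 262, 68, 51, 213, 0, 221, 161, 333
Sorted deviations: 0, 51, 68, 161, 213, 221, 262, 333, 1402 → MAD = 213

213 ms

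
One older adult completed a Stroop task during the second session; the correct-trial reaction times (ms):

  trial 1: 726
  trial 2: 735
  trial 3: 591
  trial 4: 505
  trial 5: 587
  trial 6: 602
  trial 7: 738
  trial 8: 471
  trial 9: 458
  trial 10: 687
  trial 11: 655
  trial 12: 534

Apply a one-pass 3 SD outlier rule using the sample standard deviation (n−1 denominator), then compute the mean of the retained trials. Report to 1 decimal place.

n = 12, ΣRT = 7289, M = 607.417
Σ(x−M)² = 113518.92; s = √(113518.92/11) = 101.587
Cutoffs: 607.417 ± 3·101.587 → [302.7, 912.2]
No RTs fall outside the cutoffs; all 12 retained. Mean = 7289/12 = 607.417

607.4 ms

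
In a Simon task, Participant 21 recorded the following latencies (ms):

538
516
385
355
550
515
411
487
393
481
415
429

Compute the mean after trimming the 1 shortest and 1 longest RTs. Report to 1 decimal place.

Sorted: 355, 385, 393, 411, 415, 429, 481, 487, 515, 516, 538, 550
Drop lowest 1 (355) and highest 1 (550)
Remaining (n=10): Σ = 4570, mean = 4570/10 = 457.000

457.0 ms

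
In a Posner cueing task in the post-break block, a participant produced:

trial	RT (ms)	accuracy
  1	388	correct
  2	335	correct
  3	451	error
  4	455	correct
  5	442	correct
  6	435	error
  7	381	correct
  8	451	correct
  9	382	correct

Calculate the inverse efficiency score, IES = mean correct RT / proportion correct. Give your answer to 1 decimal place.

520.5 ms

Correct trials (n=7): 388, 335, 455, 442, 381, 451, 382
Mean correct RT = 2834/7 = 404.8571 ms
Proportion correct = 7/9
IES = 404.8571 / (7/9) = 520.531 ms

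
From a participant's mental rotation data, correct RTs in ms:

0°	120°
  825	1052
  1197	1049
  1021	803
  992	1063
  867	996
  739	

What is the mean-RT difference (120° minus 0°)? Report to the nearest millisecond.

M(0°) = 5641/6 = 940.167
M(120°) = 4963/5 = 992.600
Difference = 992.600 − 940.167 = 52.433 ms

52 ms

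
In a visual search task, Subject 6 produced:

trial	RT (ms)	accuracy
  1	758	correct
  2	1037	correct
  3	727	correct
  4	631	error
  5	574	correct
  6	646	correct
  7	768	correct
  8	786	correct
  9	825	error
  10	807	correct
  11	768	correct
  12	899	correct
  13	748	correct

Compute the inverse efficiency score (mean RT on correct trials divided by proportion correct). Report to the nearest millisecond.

915 ms

Correct trials (n=11): 758, 1037, 727, 574, 646, 768, 786, 807, 768, 899, 748
Mean correct RT = 8518/11 = 774.3636 ms
Proportion correct = 11/13
IES = 774.3636 / (11/13) = 915.157 ms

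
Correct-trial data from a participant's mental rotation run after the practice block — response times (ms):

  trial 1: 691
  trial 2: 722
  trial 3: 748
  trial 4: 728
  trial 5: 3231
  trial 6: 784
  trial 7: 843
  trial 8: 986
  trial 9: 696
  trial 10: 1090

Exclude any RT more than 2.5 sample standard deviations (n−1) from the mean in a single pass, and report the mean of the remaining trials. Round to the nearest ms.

n = 10, ΣRT = 10519, M = 1051.900
Σ(x−M)² = 5432694.90; s = √(5432694.90/9) = 776.938
Cutoffs: 1051.900 ± 2.5·776.938 → [-890.4, 2994.2]
Outside: 3231 → excluded.
Retained (n=9): Σ = 7288, mean = 7288/9 = 809.778

810 ms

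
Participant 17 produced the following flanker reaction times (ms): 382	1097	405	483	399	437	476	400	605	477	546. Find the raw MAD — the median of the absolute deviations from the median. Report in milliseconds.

Sorted: 382, 399, 400, 405, 437, 476, 477, 483, 546, 605, 1097 → median = 476
|x − 476|: 94, 621, 71, 7, 77, 39, 0, 76, 129, 1, 70
Sorted deviations: 0, 1, 7, 39, 70, 71, 76, 77, 94, 129, 621 → MAD = 71

71 ms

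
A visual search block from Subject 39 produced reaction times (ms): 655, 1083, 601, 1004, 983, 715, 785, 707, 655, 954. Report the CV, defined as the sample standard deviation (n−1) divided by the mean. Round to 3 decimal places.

0.215

n = 10, Σ = 8142, M = 814.2000
Σ(x−M)² = 274643.600; s = √(274643.600/9) = 174.6882
CV = 174.6882 / 814.2000 = 0.21455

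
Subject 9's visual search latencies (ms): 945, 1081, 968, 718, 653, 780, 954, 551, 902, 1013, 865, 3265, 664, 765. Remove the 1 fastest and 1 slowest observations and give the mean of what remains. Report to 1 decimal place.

Sorted: 551, 653, 664, 718, 765, 780, 865, 902, 945, 954, 968, 1013, 1081, 3265
Drop lowest 1 (551) and highest 1 (3265)
Remaining (n=12): Σ = 10308, mean = 10308/12 = 859.000

859.0 ms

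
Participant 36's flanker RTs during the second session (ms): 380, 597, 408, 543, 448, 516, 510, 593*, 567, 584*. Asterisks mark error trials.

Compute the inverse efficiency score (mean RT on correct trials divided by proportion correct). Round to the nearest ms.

620 ms

Correct trials (n=8): 380, 597, 408, 543, 448, 516, 510, 567
Mean correct RT = 3969/8 = 496.1250 ms
Proportion correct = 8/10
IES = 496.1250 / (8/10) = 620.156 ms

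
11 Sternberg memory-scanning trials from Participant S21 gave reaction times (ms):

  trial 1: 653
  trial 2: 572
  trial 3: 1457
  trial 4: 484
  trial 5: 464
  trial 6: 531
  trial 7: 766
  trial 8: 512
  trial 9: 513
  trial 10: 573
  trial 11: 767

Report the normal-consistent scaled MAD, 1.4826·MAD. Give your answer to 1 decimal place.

Sorted: 464, 484, 512, 513, 531, 572, 573, 653, 766, 767, 1457 → median = 572
|x − 572| sorted: 0, 1, 41, 59, 60, 81, 88, 108, 194, 195, 885 → MAD = 81
Robust SD ≈ 1.4826 × 81 = 120.091

120.1 ms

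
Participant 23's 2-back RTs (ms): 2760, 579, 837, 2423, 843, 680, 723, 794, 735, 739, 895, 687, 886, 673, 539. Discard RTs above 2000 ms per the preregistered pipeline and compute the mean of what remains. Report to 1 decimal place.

Excluded: 2423, 2760
Retained (n=13): Σ = 9610
Mean = 9610/13 = 739.2308

739.2 ms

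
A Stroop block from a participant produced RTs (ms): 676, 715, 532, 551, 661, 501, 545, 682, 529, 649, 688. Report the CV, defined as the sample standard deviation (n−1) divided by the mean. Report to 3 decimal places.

n = 11, Σ = 6729, M = 611.7273
Σ(x−M)² = 62970.182; s = √(62970.182/10) = 79.3538
CV = 79.3538 / 611.7273 = 0.12972

0.130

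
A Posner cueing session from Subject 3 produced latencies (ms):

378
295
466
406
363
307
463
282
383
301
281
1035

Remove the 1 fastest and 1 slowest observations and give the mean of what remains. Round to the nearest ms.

Sorted: 281, 282, 295, 301, 307, 363, 378, 383, 406, 463, 466, 1035
Drop lowest 1 (281) and highest 1 (1035)
Remaining (n=10): Σ = 3644, mean = 3644/10 = 364.400

364 ms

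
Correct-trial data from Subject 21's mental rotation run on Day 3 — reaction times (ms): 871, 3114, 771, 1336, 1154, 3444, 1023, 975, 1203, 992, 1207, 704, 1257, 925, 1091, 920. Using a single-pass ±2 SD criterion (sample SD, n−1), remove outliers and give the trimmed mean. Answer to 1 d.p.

n = 16, ΣRT = 20987, M = 1311.688
Σ(x−M)² = 9352687.44; s = √(9352687.44/15) = 789.628
Cutoffs: 1311.688 ± 2·789.628 → [-267.6, 2890.9]
Outside: 3114, 3444 → excluded.
Retained (n=14): Σ = 14429, mean = 14429/14 = 1030.643

1030.6 ms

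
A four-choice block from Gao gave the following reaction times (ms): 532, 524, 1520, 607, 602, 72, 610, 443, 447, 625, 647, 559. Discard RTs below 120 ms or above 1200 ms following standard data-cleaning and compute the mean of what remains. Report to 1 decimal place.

Excluded: 72, 1520
Retained (n=10): Σ = 5596
Mean = 5596/10 = 559.6000

559.6 ms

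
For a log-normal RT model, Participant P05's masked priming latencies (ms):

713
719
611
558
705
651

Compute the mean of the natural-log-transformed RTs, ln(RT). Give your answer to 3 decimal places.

6.487

ln(RT): 6.5695, 6.5779, 6.4151, 6.3244, 6.5582, 6.4785
Σ ln(RT) = 38.9235
Mean = 38.9235/6 = 6.48725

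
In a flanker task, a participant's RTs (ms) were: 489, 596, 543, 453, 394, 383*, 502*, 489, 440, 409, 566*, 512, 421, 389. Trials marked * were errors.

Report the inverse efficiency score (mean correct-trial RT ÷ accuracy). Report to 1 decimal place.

Correct trials (n=11): 489, 596, 543, 453, 394, 489, 440, 409, 512, 421, 389
Mean correct RT = 5135/11 = 466.8182 ms
Proportion correct = 11/14
IES = 466.8182 / (11/14) = 594.132 ms

594.1 ms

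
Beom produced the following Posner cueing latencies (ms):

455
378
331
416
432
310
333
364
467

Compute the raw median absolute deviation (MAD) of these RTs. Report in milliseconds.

Sorted: 310, 331, 333, 364, 378, 416, 432, 455, 467 → median = 378
|x − 378|: 77, 0, 47, 38, 54, 68, 45, 14, 89
Sorted deviations: 0, 14, 38, 45, 47, 54, 68, 77, 89 → MAD = 47

47 ms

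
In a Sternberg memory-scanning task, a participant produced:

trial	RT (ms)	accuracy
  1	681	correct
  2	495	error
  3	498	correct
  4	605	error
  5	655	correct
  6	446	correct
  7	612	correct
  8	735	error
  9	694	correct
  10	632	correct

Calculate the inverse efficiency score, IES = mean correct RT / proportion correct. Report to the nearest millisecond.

861 ms

Correct trials (n=7): 681, 498, 655, 446, 612, 694, 632
Mean correct RT = 4218/7 = 602.5714 ms
Proportion correct = 7/10
IES = 602.5714 / (7/10) = 860.816 ms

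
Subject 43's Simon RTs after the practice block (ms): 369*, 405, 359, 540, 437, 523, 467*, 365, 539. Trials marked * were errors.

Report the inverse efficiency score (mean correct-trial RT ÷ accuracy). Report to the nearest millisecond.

Correct trials (n=7): 405, 359, 540, 437, 523, 365, 539
Mean correct RT = 3168/7 = 452.5714 ms
Proportion correct = 7/9
IES = 452.5714 / (7/9) = 581.878 ms

582 ms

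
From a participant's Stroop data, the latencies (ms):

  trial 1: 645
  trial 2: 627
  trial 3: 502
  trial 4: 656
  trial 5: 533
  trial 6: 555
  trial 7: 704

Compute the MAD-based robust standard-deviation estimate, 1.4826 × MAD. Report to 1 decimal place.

106.7 ms

Sorted: 502, 533, 555, 627, 645, 656, 704 → median = 627
|x − 627| sorted: 0, 18, 29, 72, 77, 94, 125 → MAD = 72
Robust SD ≈ 1.4826 × 72 = 106.747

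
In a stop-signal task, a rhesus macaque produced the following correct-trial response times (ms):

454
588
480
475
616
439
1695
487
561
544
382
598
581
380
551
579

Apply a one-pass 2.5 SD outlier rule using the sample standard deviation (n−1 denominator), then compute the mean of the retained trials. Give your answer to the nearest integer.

n = 16, ΣRT = 9410, M = 588.125
Σ(x−M)² = 1390987.75; s = √(1390987.75/15) = 304.520
Cutoffs: 588.125 ± 2.5·304.520 → [-173.2, 1349.4]
Outside: 1695 → excluded.
Retained (n=15): Σ = 7715, mean = 7715/15 = 514.333

514 ms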